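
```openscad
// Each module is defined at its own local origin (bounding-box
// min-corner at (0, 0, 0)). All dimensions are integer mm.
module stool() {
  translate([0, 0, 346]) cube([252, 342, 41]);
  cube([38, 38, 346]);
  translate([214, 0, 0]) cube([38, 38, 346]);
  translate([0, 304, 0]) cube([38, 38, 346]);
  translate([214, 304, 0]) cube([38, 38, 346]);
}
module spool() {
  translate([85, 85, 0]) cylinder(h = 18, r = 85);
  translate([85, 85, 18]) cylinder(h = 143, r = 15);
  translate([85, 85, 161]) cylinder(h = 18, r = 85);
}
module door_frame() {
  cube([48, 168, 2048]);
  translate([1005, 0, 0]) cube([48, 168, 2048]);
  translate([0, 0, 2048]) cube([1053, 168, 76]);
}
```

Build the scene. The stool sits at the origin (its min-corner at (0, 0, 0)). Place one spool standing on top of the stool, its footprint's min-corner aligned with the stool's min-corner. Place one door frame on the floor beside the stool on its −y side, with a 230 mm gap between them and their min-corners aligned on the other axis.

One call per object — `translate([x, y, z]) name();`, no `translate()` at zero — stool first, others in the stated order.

stool();
translate([0, 0, 387]) spool();
translate([0, -398, 0]) door_frame();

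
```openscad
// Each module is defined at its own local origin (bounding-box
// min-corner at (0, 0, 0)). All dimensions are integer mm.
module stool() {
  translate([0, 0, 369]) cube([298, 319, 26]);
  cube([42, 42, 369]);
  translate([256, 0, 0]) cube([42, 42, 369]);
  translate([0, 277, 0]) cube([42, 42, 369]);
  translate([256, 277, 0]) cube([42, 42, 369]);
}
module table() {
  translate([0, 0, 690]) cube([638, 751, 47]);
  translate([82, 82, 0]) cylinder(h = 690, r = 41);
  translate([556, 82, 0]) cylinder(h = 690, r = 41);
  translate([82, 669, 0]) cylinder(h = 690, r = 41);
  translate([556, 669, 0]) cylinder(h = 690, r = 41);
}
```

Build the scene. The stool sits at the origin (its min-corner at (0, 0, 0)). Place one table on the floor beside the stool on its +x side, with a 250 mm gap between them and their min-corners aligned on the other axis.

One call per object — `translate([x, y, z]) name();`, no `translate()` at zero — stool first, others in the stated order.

stool();
translate([548, 0, 0]) table();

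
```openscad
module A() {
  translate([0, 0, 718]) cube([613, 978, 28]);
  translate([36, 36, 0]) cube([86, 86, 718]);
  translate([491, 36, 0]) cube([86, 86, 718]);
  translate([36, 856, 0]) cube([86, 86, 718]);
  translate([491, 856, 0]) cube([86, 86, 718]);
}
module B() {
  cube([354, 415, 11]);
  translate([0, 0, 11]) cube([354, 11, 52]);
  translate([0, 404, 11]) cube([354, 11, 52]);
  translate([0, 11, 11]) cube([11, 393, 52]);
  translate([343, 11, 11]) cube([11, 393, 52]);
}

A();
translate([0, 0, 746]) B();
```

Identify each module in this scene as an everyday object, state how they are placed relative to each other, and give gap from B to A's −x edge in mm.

A is a table. B is an open box. The open box is on top of the table. The gap from the open box to the table's −x edge is 0 mm.

The open box's min-x is at 0; the table's min-x is 0; gap = 0 mm.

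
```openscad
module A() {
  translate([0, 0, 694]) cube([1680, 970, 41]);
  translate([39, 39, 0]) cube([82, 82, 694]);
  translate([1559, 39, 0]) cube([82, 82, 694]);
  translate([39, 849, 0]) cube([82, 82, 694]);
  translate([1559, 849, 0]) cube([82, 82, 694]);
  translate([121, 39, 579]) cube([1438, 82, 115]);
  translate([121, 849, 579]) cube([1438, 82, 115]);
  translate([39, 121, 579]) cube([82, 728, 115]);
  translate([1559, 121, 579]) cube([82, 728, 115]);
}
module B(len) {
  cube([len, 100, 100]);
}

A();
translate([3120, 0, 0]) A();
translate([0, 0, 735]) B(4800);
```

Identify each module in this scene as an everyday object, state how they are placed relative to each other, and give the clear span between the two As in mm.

Second table starts at x = 3120; first ends at x = 1680; clear span = 3120 − 1680 = 1440 mm.

A is a table. B is a beam. A beam spans the tops of two tables. The clear span between the two tables is 1440 mm.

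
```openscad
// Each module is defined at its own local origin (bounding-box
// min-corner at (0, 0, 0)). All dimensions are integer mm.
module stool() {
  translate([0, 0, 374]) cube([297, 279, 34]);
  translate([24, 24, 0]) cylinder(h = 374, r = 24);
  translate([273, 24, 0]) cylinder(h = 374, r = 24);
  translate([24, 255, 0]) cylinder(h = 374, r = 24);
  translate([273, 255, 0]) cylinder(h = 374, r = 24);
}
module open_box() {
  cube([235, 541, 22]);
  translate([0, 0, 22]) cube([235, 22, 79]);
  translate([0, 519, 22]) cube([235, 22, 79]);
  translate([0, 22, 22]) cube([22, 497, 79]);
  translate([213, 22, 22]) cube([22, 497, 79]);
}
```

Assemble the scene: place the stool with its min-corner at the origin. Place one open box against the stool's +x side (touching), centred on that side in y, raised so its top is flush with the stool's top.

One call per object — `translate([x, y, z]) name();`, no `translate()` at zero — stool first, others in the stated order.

stool();
translate([297, -131, 307]) open_box();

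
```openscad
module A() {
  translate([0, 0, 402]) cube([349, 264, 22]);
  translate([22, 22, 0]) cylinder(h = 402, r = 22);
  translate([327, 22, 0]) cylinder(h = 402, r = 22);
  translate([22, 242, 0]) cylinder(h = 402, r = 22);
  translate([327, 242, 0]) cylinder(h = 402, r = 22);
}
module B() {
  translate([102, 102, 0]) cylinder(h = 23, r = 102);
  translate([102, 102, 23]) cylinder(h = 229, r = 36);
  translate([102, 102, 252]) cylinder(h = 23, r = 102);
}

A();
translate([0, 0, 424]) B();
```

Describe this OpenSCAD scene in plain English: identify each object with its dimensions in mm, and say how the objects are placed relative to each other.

A is a four-legged stool. The seat is 349×264 mm, 22 mm thick, top at z = 424 mm. It stands on four round legs, each 44 mm in diameter, from z = 0 to the seat underside, each leg's axis is inset half a diameter from the nearest pair of seat edges (so the leg's bounding box is flush with the corner).

B is a spool: two coaxial disc flanges of radius 102 mm and thickness 23 mm, joined by a core cylinder of radius 36 mm and height 229 mm. The lower flange rests on z = 0 and the three cylinders share a vertical axis.

The spool is on top of the stool.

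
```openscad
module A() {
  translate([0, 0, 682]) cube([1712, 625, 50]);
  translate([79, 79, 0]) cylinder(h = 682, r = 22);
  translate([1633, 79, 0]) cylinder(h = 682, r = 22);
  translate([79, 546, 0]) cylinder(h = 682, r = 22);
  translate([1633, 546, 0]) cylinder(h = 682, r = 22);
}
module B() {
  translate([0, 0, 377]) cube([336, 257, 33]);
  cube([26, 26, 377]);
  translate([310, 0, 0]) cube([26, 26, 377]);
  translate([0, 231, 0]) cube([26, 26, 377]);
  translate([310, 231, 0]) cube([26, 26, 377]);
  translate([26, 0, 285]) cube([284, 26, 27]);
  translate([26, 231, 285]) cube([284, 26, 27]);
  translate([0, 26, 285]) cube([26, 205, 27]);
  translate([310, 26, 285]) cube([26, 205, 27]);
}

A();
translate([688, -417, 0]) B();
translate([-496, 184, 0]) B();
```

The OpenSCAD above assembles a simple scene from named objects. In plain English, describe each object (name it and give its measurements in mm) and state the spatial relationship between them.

A is a table: top 1712 mm (x) × 625 mm (y), 50 mm thick, upper face at z = 732 mm, on four round legs of 44 mm diameter, each leg's bounding box inset 57 mm from the nearest pair of top edges, running from z = 0 to the bottom of the top.

B is a four-legged stool. The seat is a 336×257×33 mm slab whose top surface is at z = 410 mm; four square legs, each 26×26 mm in cross-section, run from the floor (z = 0) to the underside of the seat, each flush with a corner of the seat. Four stretchers, 26 mm wide and 27 mm tall, connect adjacent legs with their undersides at z = 285 mm, each running between the inner faces of the legs it joins and aligned with the legs' outer faces on the other axis.

Two stools sit around the table at the −y, −x sides.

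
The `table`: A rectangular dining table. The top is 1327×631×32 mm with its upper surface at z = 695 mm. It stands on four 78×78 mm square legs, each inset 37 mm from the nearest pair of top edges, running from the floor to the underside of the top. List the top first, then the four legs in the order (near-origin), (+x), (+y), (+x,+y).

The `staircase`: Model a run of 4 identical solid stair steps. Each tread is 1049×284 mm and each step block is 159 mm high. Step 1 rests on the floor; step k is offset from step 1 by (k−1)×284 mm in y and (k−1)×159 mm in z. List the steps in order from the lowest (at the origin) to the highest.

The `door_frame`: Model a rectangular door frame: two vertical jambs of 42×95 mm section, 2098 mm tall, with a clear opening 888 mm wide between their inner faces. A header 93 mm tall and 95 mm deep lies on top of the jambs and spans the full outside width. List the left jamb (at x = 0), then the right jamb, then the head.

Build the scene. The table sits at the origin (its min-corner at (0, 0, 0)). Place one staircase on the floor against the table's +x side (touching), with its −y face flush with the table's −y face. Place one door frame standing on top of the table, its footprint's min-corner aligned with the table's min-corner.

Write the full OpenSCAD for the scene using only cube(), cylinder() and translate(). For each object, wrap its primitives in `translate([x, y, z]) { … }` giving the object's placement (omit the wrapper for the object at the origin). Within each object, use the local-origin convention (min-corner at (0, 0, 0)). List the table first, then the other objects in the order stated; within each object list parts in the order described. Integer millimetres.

translate([0, 0, 663]) cube([1327, 631, 32]);
translate([37, 37, 0]) cube([78, 78, 663]);
translate([1212, 37, 0]) cube([78, 78, 663]);
translate([37, 516, 0]) cube([78, 78, 663]);
translate([1212, 516, 0]) cube([78, 78, 663]);
translate([1327, 0, 0]) {
  cube([1049, 284, 159]);
  translate([0, 284, 159]) cube([1049, 284, 159]);
  translate([0, 568, 318]) cube([1049, 284, 159]);
  translate([0, 852, 477]) cube([1049, 284, 159]);
}
translate([0, 0, 695]) {
  cube([42, 95, 2098]);
  translate([930, 0, 0]) cube([42, 95, 2098]);
  translate([0, 0, 2098]) cube([972, 95, 93]);
}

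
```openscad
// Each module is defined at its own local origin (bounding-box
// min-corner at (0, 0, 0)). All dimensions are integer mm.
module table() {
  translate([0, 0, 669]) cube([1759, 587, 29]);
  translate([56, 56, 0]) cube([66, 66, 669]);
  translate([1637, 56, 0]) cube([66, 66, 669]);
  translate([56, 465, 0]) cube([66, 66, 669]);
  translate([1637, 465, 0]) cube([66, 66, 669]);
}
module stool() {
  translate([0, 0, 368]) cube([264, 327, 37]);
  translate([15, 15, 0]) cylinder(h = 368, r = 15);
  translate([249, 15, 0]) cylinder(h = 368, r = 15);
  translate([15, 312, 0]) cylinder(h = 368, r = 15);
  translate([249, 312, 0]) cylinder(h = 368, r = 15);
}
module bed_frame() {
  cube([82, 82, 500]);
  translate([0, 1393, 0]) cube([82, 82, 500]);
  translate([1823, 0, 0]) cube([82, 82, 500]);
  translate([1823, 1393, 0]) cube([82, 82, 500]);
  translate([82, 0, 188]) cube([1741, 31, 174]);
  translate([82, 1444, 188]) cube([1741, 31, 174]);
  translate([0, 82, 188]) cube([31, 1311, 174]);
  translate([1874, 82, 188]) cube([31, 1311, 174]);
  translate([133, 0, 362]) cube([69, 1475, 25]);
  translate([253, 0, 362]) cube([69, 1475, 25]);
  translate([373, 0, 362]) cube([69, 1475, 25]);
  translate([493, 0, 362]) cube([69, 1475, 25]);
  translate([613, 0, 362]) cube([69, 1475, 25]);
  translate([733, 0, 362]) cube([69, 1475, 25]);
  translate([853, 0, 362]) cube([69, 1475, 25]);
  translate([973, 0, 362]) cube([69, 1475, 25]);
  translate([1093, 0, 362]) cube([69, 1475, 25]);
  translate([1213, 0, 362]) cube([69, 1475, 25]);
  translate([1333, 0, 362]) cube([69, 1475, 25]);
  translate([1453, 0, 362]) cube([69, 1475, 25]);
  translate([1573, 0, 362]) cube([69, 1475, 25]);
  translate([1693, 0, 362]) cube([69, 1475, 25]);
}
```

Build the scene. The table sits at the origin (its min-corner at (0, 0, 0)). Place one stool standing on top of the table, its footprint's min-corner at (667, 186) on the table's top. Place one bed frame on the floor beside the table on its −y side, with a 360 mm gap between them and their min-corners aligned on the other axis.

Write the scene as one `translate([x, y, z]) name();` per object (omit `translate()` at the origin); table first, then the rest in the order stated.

table();
translate([667, 186, 698]) stool();
translate([0, -1835, 0]) bed_frame();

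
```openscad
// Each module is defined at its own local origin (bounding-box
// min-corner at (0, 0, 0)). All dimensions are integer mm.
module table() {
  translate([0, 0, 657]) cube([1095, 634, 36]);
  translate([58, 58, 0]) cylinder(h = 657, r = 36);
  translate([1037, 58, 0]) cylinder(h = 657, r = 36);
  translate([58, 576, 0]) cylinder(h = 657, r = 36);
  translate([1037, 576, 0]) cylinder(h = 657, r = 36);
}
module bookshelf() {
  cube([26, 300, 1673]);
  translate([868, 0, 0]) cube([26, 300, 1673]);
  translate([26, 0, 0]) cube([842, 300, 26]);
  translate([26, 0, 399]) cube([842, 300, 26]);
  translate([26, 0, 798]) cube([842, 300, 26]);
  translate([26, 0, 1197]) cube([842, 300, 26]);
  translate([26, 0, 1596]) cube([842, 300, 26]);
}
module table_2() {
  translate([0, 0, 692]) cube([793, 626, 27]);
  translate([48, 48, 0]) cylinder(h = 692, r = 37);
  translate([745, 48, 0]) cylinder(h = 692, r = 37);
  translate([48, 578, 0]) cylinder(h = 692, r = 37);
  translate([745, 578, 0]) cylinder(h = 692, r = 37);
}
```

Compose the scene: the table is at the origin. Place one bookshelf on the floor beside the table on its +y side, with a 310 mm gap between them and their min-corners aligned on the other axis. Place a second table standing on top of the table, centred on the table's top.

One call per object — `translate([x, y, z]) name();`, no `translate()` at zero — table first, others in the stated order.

table();
translate([0, 944, 0]) bookshelf();
translate([151, 4, 693]) table_2();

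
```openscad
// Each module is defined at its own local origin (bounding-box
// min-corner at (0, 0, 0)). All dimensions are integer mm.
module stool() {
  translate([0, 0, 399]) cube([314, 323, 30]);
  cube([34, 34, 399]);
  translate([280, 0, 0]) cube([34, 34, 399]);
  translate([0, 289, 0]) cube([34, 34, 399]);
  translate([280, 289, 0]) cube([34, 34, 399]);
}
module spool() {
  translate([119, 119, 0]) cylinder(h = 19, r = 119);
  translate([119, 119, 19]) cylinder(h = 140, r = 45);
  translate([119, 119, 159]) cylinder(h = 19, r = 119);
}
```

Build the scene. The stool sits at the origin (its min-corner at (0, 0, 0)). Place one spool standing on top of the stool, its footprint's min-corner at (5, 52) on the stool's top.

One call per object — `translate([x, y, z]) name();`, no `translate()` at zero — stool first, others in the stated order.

stool();
translate([5, 52, 429]) spool();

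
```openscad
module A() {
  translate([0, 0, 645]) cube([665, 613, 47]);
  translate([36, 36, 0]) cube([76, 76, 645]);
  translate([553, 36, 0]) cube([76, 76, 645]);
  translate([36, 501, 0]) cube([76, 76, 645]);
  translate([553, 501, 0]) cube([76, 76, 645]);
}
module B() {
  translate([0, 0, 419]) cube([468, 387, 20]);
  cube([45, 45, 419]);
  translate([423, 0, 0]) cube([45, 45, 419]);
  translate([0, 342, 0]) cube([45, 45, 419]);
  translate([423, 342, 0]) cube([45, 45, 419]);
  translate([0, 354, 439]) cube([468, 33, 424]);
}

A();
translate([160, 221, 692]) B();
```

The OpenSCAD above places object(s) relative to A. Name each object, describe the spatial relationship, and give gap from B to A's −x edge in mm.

A is a table. B is a chair. The chair is on top of the table. The gap from the chair to the table's −x edge is 160 mm.

The chair's min-x is at 160; the table's min-x is 0; gap = 160 mm.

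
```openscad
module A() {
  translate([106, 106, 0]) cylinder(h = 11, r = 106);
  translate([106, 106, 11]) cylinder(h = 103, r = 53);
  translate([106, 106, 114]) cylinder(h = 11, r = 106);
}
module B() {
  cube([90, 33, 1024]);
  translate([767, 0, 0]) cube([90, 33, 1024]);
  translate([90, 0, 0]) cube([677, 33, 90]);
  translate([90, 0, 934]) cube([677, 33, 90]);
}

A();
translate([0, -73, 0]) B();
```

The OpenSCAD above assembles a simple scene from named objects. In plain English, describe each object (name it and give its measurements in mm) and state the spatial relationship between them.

A is a spool: two coaxial disc flanges of radius 106 mm and thickness 11 mm, joined by a core cylinder of radius 53 mm and height 103 mm. The lower flange rests on z = 0 and the three cylinders share a vertical axis.

B is a picture frame with a 677×844 mm rectangular opening (x by z) and a uniform 90 mm border on every side. Frame depth is 33 mm along y. It is built from two vertical stiles running the full outside height and two horizontal rails spanning the gap between the stiles.

The picture frame is on the floor beside the spool on its −y side.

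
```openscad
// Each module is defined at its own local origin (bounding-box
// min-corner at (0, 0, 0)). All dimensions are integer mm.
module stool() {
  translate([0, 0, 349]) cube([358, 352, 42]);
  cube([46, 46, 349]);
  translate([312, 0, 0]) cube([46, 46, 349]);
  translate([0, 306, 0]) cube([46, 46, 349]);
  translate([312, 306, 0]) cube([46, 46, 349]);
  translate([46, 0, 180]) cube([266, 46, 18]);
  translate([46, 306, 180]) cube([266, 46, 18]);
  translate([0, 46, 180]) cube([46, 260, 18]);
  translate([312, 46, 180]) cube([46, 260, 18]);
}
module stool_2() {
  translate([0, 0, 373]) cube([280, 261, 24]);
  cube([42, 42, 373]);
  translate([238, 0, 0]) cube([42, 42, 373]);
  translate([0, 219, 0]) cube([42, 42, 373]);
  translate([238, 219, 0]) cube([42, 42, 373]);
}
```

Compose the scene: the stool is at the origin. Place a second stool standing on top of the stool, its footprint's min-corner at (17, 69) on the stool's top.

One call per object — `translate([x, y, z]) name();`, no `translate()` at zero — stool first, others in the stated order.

stool();
translate([17, 69, 391]) stool_2();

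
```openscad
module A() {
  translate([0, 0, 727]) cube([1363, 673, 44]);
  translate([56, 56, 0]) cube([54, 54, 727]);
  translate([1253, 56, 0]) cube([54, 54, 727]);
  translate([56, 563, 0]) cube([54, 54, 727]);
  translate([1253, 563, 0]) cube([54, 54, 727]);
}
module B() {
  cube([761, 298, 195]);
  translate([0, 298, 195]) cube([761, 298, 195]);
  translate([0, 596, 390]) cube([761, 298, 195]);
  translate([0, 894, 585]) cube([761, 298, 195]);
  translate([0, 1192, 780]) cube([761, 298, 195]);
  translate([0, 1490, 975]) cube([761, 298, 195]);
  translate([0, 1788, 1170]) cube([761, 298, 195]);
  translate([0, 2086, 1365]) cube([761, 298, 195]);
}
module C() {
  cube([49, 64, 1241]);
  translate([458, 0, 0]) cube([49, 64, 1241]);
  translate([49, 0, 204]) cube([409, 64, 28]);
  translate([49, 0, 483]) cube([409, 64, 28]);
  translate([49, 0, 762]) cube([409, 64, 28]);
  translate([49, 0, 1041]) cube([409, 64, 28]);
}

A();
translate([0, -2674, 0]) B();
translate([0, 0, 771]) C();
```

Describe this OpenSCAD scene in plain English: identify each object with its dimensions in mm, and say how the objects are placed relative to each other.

A is a table with a 1363×673 mm rectangular top, 44 mm thick, top surface at z = 771 mm, supported by four 54×54 mm square legs, each inset 56 mm from the nearest pair of top edges, running from the floor.

B is a run of 8 identical solid stair steps. Each tread is 761×298 mm and each step block is 195 mm high. Step 1 rests on the floor; step k is offset from step 1 by (k−1)×298 mm in y and (k−1)×195 mm in z.

C is a straight ladder. Two 49×64 mm vertical rails, 1241 mm tall, stand 507 mm apart (outside-to-outside) with their front faces coplanar on the −y side. 4 rungs, each 64 mm deep and 28 mm tall, span between the inner faces of the rails, front faces flush with the rails. The lowest rung's underside is at z = 204 mm and rungs are spaced 279 mm apart (underside to underside).

The staircase is on the floor beside the table on its −y side. The ladder is on top of the table.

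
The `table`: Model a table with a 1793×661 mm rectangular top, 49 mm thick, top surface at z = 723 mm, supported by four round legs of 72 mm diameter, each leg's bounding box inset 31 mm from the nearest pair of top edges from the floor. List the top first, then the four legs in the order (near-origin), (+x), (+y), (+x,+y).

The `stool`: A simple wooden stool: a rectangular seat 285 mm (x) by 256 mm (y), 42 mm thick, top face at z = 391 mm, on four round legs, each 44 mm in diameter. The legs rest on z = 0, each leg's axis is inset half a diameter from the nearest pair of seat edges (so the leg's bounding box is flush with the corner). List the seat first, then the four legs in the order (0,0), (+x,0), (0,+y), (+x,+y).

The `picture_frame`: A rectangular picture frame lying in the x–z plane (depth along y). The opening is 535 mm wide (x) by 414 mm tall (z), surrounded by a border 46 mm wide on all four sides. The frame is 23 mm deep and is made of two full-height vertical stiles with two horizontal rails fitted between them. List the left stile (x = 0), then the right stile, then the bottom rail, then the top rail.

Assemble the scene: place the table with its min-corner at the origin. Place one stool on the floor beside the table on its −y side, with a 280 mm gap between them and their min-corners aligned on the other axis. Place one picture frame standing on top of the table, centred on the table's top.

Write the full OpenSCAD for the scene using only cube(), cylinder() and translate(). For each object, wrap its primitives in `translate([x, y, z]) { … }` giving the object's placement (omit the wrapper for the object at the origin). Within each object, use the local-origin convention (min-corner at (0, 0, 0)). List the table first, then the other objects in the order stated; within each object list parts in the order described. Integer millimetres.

translate([0, 0, 674]) cube([1793, 661, 49]);
translate([67, 67, 0]) cylinder(h = 674, r = 36);
translate([1726, 67, 0]) cylinder(h = 674, r = 36);
translate([67, 594, 0]) cylinder(h = 674, r = 36);
translate([1726, 594, 0]) cylinder(h = 674, r = 36);
translate([0, -536, 0]) {
  translate([0, 0, 349]) cube([285, 256, 42]);
  translate([22, 22, 0]) cylinder(h = 349, r = 22);
  translate([263, 22, 0]) cylinder(h = 349, r = 22);
  translate([22, 234, 0]) cylinder(h = 349, r = 22);
  translate([263, 234, 0]) cylinder(h = 349, r = 22);
}
translate([583, 319, 723]) {
  cube([46, 23, 506]);
  translate([581, 0, 0]) cube([46, 23, 506]);
  translate([46, 0, 0]) cube([535, 23, 46]);
  translate([46, 0, 460]) cube([535, 23, 46]);
}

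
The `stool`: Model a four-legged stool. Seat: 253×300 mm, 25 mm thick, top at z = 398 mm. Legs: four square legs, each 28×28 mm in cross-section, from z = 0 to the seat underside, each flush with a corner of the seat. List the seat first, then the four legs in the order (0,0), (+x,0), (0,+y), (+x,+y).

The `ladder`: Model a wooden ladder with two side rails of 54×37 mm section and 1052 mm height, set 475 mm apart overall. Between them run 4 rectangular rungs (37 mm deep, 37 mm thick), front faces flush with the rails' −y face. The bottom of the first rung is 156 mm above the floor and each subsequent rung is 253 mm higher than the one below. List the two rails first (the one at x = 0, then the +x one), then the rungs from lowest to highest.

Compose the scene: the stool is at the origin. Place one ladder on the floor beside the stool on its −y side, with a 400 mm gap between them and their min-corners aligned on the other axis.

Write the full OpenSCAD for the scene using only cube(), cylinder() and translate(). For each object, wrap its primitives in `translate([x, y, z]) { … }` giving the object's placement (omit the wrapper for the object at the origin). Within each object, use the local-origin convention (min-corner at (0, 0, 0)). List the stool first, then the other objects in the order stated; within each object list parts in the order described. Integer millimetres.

translate([0, 0, 373]) cube([253, 300, 25]);
cube([28, 28, 373]);
translate([225, 0, 0]) cube([28, 28, 373]);
translate([0, 272, 0]) cube([28, 28, 373]);
translate([225, 272, 0]) cube([28, 28, 373]);
translate([0, -437, 0]) {
  cube([54, 37, 1052]);
  translate([421, 0, 0]) cube([54, 37, 1052]);
  translate([54, 0, 156]) cube([367, 37, 37]);
  translate([54, 0, 409]) cube([367, 37, 37]);
  translate([54, 0, 662]) cube([367, 37, 37]);
  translate([54, 0, 915]) cube([367, 37, 37]);
}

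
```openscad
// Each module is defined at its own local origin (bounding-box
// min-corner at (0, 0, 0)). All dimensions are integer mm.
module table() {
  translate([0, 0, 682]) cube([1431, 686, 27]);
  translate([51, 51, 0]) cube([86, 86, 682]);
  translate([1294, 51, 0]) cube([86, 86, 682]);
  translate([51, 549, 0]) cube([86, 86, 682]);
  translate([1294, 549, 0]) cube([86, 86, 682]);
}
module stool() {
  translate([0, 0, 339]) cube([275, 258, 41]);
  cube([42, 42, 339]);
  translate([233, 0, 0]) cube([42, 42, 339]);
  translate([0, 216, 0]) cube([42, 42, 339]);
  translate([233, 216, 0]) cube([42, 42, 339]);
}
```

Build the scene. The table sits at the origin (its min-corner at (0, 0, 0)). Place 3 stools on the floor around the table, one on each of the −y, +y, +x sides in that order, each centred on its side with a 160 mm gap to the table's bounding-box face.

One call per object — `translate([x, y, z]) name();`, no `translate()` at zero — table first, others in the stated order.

table();
translate([578, -418, 0]) stool();
translate([578, 846, 0]) stool();
translate([1591, 214, 0]) stool();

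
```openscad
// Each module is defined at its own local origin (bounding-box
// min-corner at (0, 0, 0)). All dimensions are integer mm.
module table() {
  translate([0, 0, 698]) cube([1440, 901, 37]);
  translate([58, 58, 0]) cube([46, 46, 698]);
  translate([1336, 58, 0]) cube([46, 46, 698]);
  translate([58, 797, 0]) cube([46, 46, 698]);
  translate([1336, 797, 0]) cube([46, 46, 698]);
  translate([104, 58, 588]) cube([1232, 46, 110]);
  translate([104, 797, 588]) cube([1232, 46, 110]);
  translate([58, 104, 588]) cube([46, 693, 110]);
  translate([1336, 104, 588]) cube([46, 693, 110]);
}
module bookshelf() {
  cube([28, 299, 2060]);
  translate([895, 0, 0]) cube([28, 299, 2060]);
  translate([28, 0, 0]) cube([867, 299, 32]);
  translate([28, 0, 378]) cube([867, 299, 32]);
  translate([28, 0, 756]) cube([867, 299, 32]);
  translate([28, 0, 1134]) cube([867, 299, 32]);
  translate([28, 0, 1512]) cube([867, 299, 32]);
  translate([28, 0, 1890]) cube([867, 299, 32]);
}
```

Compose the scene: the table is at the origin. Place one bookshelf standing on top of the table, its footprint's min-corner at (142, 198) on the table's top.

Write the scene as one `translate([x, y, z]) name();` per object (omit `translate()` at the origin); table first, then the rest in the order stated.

table();
translate([142, 198, 735]) bookshelf();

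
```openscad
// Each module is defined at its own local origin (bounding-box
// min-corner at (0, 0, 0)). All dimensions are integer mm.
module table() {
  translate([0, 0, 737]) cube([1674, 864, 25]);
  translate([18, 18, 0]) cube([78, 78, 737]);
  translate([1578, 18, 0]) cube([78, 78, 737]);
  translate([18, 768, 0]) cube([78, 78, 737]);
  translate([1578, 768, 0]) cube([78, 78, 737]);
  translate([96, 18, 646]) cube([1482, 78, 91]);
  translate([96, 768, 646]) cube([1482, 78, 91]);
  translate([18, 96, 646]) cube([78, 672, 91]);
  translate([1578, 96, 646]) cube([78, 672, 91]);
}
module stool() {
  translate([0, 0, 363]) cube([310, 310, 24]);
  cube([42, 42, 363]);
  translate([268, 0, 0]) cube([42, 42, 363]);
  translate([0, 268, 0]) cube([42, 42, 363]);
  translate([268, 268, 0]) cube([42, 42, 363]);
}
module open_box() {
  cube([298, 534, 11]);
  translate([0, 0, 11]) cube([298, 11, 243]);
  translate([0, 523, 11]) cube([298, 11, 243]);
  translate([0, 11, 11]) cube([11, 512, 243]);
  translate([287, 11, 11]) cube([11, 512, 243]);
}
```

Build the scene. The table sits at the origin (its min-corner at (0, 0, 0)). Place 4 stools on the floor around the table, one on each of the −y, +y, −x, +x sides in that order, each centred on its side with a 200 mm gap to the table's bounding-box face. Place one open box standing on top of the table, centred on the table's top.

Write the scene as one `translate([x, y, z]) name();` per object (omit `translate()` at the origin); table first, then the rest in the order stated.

table();
translate([682, -510, 0]) stool();
translate([682, 1064, 0]) stool();
translate([-510, 277, 0]) stool();
translate([1874, 277, 0]) stool();
translate([688, 165, 762]) open_box();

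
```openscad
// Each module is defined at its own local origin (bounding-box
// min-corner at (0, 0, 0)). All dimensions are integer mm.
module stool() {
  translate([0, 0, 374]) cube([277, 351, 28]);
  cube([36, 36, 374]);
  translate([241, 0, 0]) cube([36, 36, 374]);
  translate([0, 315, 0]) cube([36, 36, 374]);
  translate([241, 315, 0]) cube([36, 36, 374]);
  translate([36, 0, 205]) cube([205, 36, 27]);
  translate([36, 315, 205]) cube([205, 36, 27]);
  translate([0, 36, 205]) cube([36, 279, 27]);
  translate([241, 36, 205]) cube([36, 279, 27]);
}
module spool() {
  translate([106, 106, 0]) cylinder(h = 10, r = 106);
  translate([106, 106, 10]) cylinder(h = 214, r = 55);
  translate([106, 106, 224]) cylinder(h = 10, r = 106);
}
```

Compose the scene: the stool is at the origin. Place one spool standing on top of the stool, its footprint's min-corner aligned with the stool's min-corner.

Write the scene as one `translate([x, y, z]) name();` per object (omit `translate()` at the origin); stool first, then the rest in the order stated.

stool();
translate([0, 0, 402]) spool();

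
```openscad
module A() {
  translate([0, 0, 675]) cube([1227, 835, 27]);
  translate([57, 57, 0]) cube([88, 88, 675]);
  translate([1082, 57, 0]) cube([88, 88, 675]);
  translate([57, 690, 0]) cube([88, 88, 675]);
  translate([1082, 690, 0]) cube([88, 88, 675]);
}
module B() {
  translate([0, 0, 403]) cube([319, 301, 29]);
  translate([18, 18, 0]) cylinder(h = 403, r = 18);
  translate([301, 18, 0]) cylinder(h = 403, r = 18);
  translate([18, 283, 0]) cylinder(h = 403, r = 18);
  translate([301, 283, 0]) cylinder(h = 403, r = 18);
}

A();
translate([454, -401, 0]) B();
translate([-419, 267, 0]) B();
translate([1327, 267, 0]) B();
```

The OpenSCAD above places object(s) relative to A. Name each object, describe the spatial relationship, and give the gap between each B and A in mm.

A is a table. B is a stool. Three stools sit around the table at the −y, −x, +x sides. The gap between each stool and the table is 100 mm.

Each stool's nearest face is 100 mm from the table's bounding box.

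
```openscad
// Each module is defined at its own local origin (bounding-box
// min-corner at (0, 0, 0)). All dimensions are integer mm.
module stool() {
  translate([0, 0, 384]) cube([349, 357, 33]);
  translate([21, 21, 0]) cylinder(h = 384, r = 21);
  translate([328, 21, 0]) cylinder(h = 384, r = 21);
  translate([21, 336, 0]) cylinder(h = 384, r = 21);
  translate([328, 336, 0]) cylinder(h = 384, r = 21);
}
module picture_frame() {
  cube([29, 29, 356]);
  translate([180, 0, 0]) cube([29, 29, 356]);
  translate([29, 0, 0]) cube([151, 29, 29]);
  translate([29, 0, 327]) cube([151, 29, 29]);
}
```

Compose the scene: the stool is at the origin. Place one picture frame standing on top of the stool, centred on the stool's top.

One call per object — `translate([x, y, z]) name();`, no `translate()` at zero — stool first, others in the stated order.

stool();
translate([70, 164, 417]) picture_frame();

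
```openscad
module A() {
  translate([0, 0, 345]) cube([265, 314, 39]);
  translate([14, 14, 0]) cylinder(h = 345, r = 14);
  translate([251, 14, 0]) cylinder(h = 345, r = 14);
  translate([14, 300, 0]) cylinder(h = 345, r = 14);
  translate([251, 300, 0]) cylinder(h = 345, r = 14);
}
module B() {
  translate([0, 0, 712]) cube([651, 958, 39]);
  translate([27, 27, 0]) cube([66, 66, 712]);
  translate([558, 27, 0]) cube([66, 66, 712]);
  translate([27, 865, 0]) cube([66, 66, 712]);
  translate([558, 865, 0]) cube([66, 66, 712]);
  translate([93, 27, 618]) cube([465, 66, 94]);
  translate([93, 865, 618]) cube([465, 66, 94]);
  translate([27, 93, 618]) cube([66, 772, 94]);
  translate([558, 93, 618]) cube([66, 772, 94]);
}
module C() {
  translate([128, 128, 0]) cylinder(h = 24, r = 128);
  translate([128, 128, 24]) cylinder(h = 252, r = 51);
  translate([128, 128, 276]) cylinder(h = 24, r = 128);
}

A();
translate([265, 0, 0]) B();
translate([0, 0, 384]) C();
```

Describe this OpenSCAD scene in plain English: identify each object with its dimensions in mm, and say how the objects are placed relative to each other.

A is a four-legged stool. The seat is a 265×314×39 mm slab whose top surface is at z = 384 mm; four round legs, each 28 mm in diameter, run from the floor (z = 0) to the underside of the seat, each leg's axis is inset half a diameter from the nearest pair of seat edges (so the leg's bounding box is flush with the corner).

B is a table with a 651×958 mm rectangular top, 39 mm thick, top surface at z = 751 mm, supported by four 66×66 mm square legs, each inset 27 mm from the nearest pair of top edges, running from the floor. Four apron rails, 66 mm thick and 94 mm tall, run between adjacent legs with their top edges flush with the underside of the top and their outer faces flush with the legs' outer faces.

C is a spool: two coaxial disc flanges of radius 128 mm and thickness 24 mm, joined by a core cylinder of radius 51 mm and height 252 mm. The lower flange rests on z = 0 and the three cylinders share a vertical axis.

The table is against the stool's +x side, with their −y faces flush. The spool is on top of the stool.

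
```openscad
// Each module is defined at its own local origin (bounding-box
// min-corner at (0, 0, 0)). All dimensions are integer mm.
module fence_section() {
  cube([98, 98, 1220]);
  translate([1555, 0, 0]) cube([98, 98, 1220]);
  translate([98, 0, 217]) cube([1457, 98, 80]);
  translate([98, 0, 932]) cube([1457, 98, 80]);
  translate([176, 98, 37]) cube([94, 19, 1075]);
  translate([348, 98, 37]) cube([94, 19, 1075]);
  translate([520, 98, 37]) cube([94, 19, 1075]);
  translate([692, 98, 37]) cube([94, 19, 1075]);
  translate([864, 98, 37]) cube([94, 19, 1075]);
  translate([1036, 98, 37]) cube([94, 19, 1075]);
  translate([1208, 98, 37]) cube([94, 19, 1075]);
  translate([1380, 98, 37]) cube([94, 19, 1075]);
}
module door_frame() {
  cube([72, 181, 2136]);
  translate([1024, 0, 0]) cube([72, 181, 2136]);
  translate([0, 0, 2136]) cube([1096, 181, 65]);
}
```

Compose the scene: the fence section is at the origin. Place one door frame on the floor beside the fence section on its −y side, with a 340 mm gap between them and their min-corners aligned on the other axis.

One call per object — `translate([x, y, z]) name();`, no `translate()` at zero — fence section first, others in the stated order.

fence_section();
translate([0, -521, 0]) door_frame();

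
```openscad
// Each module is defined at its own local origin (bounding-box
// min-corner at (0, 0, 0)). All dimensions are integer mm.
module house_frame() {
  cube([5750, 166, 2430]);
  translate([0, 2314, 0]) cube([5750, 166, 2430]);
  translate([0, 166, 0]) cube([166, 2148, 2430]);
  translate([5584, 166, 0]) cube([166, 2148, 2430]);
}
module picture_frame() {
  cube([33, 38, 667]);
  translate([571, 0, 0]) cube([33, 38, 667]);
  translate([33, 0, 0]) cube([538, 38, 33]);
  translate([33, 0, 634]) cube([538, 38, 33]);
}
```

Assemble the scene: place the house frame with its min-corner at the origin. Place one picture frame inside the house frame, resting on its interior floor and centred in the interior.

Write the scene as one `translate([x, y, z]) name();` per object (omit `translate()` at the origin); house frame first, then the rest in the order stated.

house_frame();
translate([2573, 1221, 0]) picture_frame();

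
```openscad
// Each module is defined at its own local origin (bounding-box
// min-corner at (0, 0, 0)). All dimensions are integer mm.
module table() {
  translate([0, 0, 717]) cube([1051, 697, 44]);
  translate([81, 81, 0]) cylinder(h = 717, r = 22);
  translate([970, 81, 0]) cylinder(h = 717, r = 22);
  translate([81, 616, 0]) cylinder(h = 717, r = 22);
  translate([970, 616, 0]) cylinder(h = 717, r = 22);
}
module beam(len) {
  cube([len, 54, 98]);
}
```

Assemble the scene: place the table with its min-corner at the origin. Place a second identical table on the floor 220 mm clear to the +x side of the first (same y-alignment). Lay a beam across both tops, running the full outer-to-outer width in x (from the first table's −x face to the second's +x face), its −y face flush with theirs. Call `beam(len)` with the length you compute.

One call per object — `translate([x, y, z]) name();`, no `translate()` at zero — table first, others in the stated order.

table();
translate([1271, 0, 0]) table();
translate([0, 0, 761]) beam(2322);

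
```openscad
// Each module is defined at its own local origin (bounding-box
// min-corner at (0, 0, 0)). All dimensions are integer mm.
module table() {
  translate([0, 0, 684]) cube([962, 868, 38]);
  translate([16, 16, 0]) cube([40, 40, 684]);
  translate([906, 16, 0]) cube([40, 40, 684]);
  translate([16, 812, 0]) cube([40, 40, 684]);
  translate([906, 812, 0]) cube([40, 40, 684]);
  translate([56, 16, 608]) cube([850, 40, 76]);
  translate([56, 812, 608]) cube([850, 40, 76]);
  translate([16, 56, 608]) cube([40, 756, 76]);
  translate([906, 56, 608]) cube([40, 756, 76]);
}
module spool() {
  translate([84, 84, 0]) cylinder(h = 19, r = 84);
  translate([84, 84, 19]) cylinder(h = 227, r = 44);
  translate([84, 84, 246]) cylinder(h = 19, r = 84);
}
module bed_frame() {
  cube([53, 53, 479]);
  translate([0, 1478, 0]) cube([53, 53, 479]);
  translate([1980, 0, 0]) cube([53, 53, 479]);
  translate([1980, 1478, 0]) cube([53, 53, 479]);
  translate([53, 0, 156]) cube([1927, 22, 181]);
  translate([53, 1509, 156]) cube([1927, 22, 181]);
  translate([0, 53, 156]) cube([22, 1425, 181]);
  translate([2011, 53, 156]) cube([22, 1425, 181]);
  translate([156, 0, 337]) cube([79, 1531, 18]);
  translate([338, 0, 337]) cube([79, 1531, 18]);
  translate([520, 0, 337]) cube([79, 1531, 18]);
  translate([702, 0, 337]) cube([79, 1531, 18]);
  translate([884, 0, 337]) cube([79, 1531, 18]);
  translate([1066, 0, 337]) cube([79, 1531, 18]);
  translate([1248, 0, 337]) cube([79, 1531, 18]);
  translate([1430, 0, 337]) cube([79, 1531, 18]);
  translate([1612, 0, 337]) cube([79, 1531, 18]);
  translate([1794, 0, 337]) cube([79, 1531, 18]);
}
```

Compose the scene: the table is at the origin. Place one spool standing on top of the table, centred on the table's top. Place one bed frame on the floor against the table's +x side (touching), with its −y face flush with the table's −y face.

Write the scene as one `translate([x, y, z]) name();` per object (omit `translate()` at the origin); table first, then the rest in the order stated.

table();
translate([397, 350, 722]) spool();
translate([962, 0, 0]) bed_frame();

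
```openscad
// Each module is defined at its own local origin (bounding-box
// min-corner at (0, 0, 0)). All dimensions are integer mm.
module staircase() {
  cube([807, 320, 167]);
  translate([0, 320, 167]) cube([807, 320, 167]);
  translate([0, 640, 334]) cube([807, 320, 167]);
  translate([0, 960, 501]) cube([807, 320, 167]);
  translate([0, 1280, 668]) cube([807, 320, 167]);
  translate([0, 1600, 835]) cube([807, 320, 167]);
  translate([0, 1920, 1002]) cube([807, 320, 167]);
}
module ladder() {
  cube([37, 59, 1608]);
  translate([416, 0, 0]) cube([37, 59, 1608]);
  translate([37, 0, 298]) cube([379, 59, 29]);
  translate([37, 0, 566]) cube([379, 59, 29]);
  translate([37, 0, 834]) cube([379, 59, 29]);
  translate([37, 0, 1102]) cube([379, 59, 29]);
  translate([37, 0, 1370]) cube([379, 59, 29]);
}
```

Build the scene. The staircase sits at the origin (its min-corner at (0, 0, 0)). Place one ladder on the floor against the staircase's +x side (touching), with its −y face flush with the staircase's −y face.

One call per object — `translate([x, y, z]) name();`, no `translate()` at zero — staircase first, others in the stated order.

staircase();
translate([807, 0, 0]) ladder();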